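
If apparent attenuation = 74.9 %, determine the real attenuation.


RA = AA · 0.8192
RA = 74.9 · 0.8192

61.3581 %


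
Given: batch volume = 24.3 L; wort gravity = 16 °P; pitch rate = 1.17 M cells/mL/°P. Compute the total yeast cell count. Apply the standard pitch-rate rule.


cells (billions) = rate · V_L · °P
cells = 1.17 · 24.3 · 16

454.8960 billion cells


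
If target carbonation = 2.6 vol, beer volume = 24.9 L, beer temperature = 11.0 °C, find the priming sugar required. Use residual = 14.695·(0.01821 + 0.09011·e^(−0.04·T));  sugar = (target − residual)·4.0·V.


residual = 14.695·(0.01821 + 0.09011·e^(−0.04·11.0)) = 1.1204
sugar = (2.6 − 1.1204)·4.0·24.9

147.3674 g


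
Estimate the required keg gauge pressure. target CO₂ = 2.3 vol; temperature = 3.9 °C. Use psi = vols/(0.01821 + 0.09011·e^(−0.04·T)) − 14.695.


psi = 2.3/(0.01821 + 0.09011·e^(−0.04·3.9)) − 14.695

9.4382 psi


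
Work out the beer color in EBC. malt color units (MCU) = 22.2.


SRM = 1.4922·MCU^0.6859;  EBC = SRM·1.97
SRM = 1.4922·22.2^0.6859 = 12.5110
EBC = 12.5110·1.97

24.6466 EBC


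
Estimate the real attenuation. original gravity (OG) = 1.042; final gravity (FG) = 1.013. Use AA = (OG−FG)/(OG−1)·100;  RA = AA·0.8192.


AA = (1.042 − 1.013)/(1.042 − 1)·100 = 69.0476
RA = 69.0476·0.8192

56.5638 %


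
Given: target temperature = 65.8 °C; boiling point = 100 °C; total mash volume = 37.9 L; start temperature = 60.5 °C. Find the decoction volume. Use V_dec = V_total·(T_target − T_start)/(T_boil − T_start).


V_dec = 37.9·(65.8 − 60.5)/(100 − 60.5)

5.0853 L


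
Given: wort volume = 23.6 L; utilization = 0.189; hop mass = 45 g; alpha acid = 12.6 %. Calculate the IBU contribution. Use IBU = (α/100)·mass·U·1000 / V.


IBU = (12.6/100)·45·0.189·1000 / 23.6

45.4081 IBU


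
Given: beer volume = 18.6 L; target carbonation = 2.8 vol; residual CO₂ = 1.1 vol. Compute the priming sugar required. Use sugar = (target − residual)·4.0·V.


sugar = (2.8 − 1.1)·4.0·18.6

126.4800 g


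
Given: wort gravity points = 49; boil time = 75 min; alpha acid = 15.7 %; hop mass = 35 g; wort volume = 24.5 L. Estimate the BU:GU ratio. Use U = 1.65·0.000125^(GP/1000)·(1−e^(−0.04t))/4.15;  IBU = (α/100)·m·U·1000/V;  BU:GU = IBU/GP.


U = 1.65·0.000125^(49/1000)·(1−e^(−0.04·75))/4.15 = 0.2432
IBU = (15.7/100)·35·0.2432·1000/24.5 = 54.5515
BU:GU = 54.5515/49

1.1133


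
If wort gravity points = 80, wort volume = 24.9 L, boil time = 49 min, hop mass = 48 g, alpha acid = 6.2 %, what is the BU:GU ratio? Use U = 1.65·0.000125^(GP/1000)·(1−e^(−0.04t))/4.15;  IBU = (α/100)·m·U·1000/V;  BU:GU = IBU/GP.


U = 1.65·0.000125^(80/1000)·(1−e^(−0.04·49))/4.15 = 0.1664
IBU = (6.2/100)·48·0.1664·1000/24.9 = 19.8924
BU:GU = 19.8924/80

0.2487


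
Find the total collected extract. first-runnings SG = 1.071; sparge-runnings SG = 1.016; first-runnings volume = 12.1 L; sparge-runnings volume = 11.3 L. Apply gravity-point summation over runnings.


total = Σ (SG_i − 1)·1000·V_i
first = (1.071 − 1)·1000·12.1 = 859.1000
sparge = (1.016 − 1)·1000·11.3 = 180.8000
total = 859.1000 + 180.8000

1039.9000 gravity·L


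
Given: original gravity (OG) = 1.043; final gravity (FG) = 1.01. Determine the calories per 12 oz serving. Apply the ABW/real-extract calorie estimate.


ABW = (OG−FG)·131.25·0.79/FG;  °P = 259 − 259/SG (for OG→OE and FG→AE);  RE = 0.1808·OE + 0.8192·AE;  Cal = (6.9·ABW + 4·(RE−0.1))·FG·3.55
ABW = (1.043 − 1.01)·131.25·0.79/1.01 = 3.3878
OE = 259 − 259/1.043 = 10.6779 °P
AE = 259 − 259/1.01 = 2.5644 °P
RE = 0.1808·10.6779 + 0.8192·2.5644 = 4.0313 °P
Cal = (6.9·3.3878 + 4·(4.0313−0.1))·1.01·3.55

140.1966 kcal


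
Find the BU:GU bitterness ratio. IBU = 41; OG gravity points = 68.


BU:GU = IBU / OG_points
BU:GU = 41 / 68

0.6029


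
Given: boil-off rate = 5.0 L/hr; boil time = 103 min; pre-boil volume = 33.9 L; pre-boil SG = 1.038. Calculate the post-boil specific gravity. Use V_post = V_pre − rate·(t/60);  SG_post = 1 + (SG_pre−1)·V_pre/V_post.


V_post = 33.9 − 5.0·(103/60) = 25.3167
SG_post = 1 + (1.038 − 1)·33.9/25.3167

1.0509


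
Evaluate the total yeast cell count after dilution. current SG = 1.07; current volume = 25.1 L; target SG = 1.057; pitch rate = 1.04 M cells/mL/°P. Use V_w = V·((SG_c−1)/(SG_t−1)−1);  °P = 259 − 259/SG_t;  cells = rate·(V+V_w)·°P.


V_w = 25.1·((1.07−1)/(1.057−1)−1) = 5.7246
V_final = 25.1 + 5.7246 = 30.8246
°P = 259 − 259/1.057 = 13.9669
cells = 1.04·30.8246·13.9669

447.7441 billion cells


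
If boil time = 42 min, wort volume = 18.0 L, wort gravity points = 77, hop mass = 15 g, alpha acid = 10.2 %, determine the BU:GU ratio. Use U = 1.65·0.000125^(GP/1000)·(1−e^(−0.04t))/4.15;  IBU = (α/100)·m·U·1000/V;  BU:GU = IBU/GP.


U = 1.65·0.000125^(77/1000)·(1−e^(−0.04·42))/4.15 = 0.1619
IBU = (10.2/100)·15·0.1619·1000/18.0 = 13.7639
BU:GU = 13.7639/77

0.1788


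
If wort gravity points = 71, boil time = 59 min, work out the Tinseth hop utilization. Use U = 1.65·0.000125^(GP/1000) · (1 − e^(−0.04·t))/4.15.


bigness = 1.65·0.000125^(71/1000) = 0.8717
boil_factor = (1 − e^(−0.04·59))/4.15 = 0.2182
U = 0.8717 · 0.2182

0.1902


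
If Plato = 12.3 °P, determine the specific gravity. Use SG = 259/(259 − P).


SG = 259/(259 − 12.3)

1.0499


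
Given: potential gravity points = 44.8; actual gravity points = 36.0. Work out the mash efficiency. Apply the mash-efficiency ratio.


efficiency = actual / potential × 100
efficiency = 36.0 / 44.8 × 100

80.3571 %


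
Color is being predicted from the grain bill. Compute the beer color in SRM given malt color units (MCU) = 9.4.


SRM = 1.4922 · MCU^0.6859
SRM = 1.4922 · 9.4^0.6859

6.9390 SRM


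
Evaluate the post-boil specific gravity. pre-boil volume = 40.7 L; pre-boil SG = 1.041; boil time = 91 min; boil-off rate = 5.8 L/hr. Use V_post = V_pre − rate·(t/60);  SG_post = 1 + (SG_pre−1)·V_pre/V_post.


V_post = 40.7 − 5.8·(91/60) = 31.9033
SG_post = 1 + (1.041 − 1)·40.7/31.9033

1.0523


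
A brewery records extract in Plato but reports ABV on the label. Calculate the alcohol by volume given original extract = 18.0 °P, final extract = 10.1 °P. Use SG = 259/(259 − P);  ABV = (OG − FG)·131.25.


OG = 259/(259 − 18.0) = 1.0747
FG = 259/(259 − 10.1) = 1.0406
ABV = (1.0747 − 1.0406)·131.25

4.4770 % ABV


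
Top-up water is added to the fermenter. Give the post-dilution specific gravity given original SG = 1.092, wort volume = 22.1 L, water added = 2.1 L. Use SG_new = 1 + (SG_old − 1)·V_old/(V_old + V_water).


pts = (1.092 − 1)·1000·22.1/(22.1 + 2.1) = 84.0165
SG_new = 1 + 84.0165/1000

1.0840


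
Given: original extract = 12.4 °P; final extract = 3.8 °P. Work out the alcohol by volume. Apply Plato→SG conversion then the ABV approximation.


SG = 259/(259 − P);  ABV = (OG − FG)·131.25
OG = 259/(259 − 12.4) = 1.0503
FG = 259/(259 − 3.8) = 1.0149
ABV = (1.0503 − 1.0149)·131.25

4.6454 % ABV


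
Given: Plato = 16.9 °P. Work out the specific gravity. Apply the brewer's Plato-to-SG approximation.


SG = 259/(259 − P)
SG = 259/(259 − 16.9)

1.0698


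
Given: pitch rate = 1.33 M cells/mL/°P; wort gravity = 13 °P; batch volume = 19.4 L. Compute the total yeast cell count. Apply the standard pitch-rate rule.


cells (billions) = rate · V_L · °P
cells = 1.33 · 19.4 · 13

335.4260 billion cells


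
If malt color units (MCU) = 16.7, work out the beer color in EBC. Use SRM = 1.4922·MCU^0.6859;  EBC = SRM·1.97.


SRM = 1.4922·16.7^0.6859 = 10.2917
EBC = 10.2917·1.97

20.2747 EBC


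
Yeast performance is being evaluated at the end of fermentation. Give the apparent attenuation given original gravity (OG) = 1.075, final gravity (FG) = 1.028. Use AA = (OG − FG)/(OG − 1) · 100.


AA = (1.075 − 1.028)/(1.075 − 1) · 100

62.6667 %


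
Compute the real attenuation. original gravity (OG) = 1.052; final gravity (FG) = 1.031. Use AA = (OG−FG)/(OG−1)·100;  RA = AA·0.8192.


AA = (1.052 − 1.031)/(1.052 − 1)·100 = 40.3846
RA = 40.3846·0.8192

33.0831 %


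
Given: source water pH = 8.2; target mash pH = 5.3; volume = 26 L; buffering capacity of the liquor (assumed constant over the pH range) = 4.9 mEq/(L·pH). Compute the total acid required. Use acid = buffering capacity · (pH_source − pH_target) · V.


acid = 4.9 · (8.2 − 5.3) · 26

369.4600 mEq


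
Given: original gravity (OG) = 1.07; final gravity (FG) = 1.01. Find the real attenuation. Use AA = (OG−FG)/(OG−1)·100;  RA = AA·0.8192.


AA = (1.07 − 1.01)/(1.07 − 1)·100 = 85.7143
RA = 85.7143·0.8192

70.2171 %


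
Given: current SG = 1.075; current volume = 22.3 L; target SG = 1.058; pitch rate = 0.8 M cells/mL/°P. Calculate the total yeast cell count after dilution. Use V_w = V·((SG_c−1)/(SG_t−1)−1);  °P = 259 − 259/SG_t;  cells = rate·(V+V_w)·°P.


V_w = 22.3·((1.075−1)/(1.058−1)−1) = 6.5362
V_final = 22.3 + 6.5362 = 28.8362
°P = 259 − 259/1.058 = 14.1985
cells = 0.8·28.8362·14.1985

327.5444 billion cells


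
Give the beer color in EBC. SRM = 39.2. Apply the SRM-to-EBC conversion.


EBC = SRM · 1.97
EBC = 39.2 · 1.97

77.2240 EBC


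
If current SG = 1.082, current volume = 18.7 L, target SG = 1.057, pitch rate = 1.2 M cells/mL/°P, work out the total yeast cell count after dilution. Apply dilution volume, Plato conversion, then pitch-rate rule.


V_w = V·((SG_c−1)/(SG_t−1)−1);  °P = 259 − 259/SG_t;  cells = rate·(V+V_w)·°P
V_w = 18.7·((1.082−1)/(1.057−1)−1) = 8.2018
V_final = 18.7 + 8.2018 = 26.9018
°P = 259 − 259/1.057 = 13.9669
cells = 1.2·26.9018·13.9669

450.8805 billion cells


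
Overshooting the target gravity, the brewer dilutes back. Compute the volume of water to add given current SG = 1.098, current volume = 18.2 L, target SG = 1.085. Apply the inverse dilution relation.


V_water = V·((SG_curr − 1)/(SG_target − 1) − 1)
V_water = 18.2·((1.098 − 1)/(1.085 − 1) − 1)

2.7835 L


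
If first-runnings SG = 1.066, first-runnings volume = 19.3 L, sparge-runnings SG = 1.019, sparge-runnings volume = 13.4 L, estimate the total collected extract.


total = Σ (SG_i − 1)·1000·V_i
first = (1.066 − 1)·1000·19.3 = 1273.8000
sparge = (1.019 − 1)·1000·13.4 = 254.6000
total = 1273.8000 + 254.6000

1528.4000 gravity·L


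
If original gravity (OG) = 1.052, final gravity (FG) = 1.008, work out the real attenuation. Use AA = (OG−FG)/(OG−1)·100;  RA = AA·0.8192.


AA = (1.052 − 1.008)/(1.052 − 1)·100 = 84.6154
RA = 84.6154·0.8192

69.3169 %


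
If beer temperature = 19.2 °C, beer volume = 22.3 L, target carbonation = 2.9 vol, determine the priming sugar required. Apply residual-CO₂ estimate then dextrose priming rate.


residual = 14.695·(0.01821 + 0.09011·e^(−0.04·T));  sugar = (target − residual)·4.0·V
residual = 14.695·(0.01821 + 0.09011·e^(−0.04·19.2)) = 0.8819
sugar = (2.9 − 0.8819)·4.0·22.3

180.0119 g


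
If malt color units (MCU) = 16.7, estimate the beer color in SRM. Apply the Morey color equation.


SRM = 1.4922 · MCU^0.6859
SRM = 1.4922 · 16.7^0.6859

10.2917 SRM


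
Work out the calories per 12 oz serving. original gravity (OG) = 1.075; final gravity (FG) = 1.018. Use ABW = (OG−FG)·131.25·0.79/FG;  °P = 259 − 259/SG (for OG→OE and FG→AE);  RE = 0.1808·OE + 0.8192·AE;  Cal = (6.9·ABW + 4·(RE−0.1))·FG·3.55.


ABW = (1.075 − 1.018)·131.25·0.79/1.018 = 5.8057
OE = 259 − 259/1.075 = 18.0698 °P
AE = 259 − 259/1.018 = 4.5796 °P
RE = 0.1808·18.0698 + 0.8192·4.5796 = 7.0186 °P
Cal = (6.9·5.8057 + 4·(7.0186−0.1))·1.018·3.55

244.7825 kcal


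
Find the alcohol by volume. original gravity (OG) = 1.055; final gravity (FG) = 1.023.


ABV = (OG − FG) · 131.25
ABV = (1.055 − 1.023) · 131.25

4.2000 % ABV


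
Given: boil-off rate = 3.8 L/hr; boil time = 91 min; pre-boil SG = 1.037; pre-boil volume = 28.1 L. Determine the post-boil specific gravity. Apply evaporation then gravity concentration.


V_post = V_pre − rate·(t/60);  SG_post = 1 + (SG_pre−1)·V_pre/V_post
V_post = 28.1 − 3.8·(91/60) = 22.3367
SG_post = 1 + (1.037 − 1)·28.1/22.3367

1.0465


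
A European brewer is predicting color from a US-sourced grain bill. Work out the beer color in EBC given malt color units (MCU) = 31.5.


SRM = 1.4922·MCU^0.6859;  EBC = SRM·1.97
SRM = 1.4922·31.5^0.6859 = 15.9044
EBC = 15.9044·1.97

31.3317 EBC


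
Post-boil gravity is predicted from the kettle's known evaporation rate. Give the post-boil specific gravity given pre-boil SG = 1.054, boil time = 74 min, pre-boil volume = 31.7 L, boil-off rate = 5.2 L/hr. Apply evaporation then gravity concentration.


V_post = V_pre − rate·(t/60);  SG_post = 1 + (SG_pre−1)·V_pre/V_post
V_post = 31.7 − 5.2·(74/60) = 25.2867
SG_post = 1 + (1.054 − 1)·31.7/25.2867

1.0677


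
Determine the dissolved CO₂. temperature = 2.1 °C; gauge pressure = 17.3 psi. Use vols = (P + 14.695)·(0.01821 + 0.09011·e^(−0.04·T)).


vols = (17.3 + 14.695)·(0.01821 + 0.09011·e^(−0.04·2.1))

3.2334 volumes


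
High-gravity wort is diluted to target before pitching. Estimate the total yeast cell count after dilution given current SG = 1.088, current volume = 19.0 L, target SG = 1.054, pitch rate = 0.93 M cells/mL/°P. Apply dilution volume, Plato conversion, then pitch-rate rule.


V_w = V·((SG_c−1)/(SG_t−1)−1);  °P = 259 − 259/SG_t;  cells = rate·(V+V_w)·°P
V_w = 19.0·((1.088−1)/(1.054−1)−1) = 11.9630
V_final = 19.0 + 11.9630 = 30.9630
°P = 259 − 259/1.054 = 13.2694
cells = 0.93·30.9630·13.2694

382.1012 billion cells


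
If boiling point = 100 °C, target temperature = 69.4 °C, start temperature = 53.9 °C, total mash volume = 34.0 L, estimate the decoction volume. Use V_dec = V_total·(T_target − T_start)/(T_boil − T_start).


V_dec = 34.0·(69.4 − 53.9)/(100 − 53.9)

11.4317 L


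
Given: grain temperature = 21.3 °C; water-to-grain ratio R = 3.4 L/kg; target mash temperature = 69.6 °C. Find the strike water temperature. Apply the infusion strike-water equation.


T_strike = (0.41/R)·(T_mash − T_grain) + T_mash
T_strike = (0.41/3.4)·(69.6 − 21.3) + 69.6

75.4244 °C


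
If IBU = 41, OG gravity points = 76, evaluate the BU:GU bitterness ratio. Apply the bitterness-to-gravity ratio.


BU:GU = IBU / OG_points
BU:GU = 41 / 76

0.5395


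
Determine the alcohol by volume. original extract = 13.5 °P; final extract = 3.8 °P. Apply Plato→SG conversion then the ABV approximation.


SG = 259/(259 − P);  ABV = (OG − FG)·131.25
OG = 259/(259 − 13.5) = 1.0550
FG = 259/(259 − 3.8) = 1.0149
ABV = (1.0550 − 1.0149)·131.25

5.2631 % ABV


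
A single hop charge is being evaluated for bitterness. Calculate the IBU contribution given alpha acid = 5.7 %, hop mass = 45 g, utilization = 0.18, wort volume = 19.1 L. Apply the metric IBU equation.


IBU = (α/100)·mass·U·1000 / V
IBU = (5.7/100)·45·0.18·1000 / 19.1

24.1728 IBU


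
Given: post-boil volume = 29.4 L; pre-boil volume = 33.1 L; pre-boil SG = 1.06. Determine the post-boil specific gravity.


SG_post = 1 + (SG_pre − 1)·V_pre/V_post
pts_pre = (1.06 − 1)·1000 = 60.0000
pts_post = 60.0000·33.1/29.4 = 67.5510
SG_post = 1 + 67.5510/1000

1.0676


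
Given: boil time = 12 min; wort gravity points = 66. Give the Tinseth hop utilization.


U = 1.65·0.000125^(GP/1000) · (1 − e^(−0.04·t))/4.15
bigness = 1.65·0.000125^(66/1000) = 0.9118
boil_factor = (1 − e^(−0.04·12))/4.15 = 0.0919
U = 0.9118 · 0.0919

0.0838


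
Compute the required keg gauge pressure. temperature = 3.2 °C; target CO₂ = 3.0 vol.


psi = vols/(0.01821 + 0.09011·e^(−0.04·T)) − 14.695
psi = 3.0/(0.01821 + 0.09011·e^(−0.04·3.2)) − 14.695

16.0763 psi


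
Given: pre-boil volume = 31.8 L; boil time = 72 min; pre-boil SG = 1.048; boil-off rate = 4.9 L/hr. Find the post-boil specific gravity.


V_post = V_pre − rate·(t/60);  SG_post = 1 + (SG_pre−1)·V_pre/V_post
V_post = 31.8 − 4.9·(72/60) = 25.9200
SG_post = 1 + (1.048 − 1)·31.8/25.9200

1.0589


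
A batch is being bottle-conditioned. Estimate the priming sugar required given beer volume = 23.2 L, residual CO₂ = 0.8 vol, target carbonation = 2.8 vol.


sugar = (target − residual)·4.0·V
sugar = (2.8 − 0.8)·4.0·23.2

185.6000 g


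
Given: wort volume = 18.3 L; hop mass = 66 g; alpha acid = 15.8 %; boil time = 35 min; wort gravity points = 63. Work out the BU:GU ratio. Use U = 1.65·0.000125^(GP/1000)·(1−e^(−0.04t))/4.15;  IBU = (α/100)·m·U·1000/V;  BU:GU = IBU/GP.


U = 1.65·0.000125^(63/1000)·(1−e^(−0.04·35))/4.15 = 0.1700
IBU = (15.8/100)·66·0.1700·1000/18.3 = 96.8988
BU:GU = 96.8988/63

1.5381


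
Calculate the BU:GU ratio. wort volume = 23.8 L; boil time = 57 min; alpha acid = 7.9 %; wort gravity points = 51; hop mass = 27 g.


U = 1.65·0.000125^(GP/1000)·(1−e^(−0.04t))/4.15;  IBU = (α/100)·m·U·1000/V;  BU:GU = IBU/GP
U = 1.65·0.000125^(51/1000)·(1−e^(−0.04·57))/4.15 = 0.2257
IBU = (7.9/100)·27·0.2257·1000/23.8 = 20.2270
BU:GU = 20.2270/51

0.3966


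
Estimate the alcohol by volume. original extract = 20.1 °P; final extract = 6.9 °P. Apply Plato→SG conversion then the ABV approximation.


SG = 259/(259 − P);  ABV = (OG − FG)·131.25
OG = 259/(259 − 20.1) = 1.0841
FG = 259/(259 − 6.9) = 1.0274
ABV = (1.0841 − 1.0274)·131.25

7.4505 % ABV


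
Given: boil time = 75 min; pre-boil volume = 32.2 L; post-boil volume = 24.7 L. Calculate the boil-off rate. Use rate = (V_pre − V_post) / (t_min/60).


rate = (32.2 − 24.7) / (75/60)

6.0000 L/hr


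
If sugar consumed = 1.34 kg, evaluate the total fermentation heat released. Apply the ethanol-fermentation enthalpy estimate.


Q = m_sugar · 590 kJ/kg
Q = 1.34 · 590

790.6000 kJ


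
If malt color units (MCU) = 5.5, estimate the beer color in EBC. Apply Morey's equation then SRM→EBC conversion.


SRM = 1.4922·MCU^0.6859;  EBC = SRM·1.97
SRM = 1.4922·5.5^0.6859 = 4.8044
EBC = 4.8044·1.97

9.4647 EBC


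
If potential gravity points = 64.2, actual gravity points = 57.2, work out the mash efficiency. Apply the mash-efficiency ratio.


efficiency = actual / potential × 100
efficiency = 57.2 / 64.2 × 100

89.0966 %


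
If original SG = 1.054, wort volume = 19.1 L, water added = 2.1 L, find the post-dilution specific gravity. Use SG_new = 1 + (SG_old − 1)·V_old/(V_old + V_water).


pts = (1.054 − 1)·1000·19.1/(19.1 + 2.1) = 48.6509
SG_new = 1 + 48.6509/1000

1.0487


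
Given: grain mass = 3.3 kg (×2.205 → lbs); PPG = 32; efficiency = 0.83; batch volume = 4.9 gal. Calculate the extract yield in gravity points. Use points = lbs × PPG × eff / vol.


lbs = 3.3 × 2.205 = 7.2765
points = 7.2765 × 32 × 0.83 / 4.9

39.4416 points


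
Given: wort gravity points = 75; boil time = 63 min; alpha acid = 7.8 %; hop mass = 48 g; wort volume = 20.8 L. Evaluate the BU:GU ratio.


U = 1.65·0.000125^(GP/1000)·(1−e^(−0.04t))/4.15;  IBU = (α/100)·m·U·1000/V;  BU:GU = IBU/GP
U = 1.65·0.000125^(75/1000)·(1−e^(−0.04·63))/4.15 = 0.1863
IBU = (7.8/100)·48·0.1863·1000/20.8 = 33.5388
BU:GU = 33.5388/75

0.4472


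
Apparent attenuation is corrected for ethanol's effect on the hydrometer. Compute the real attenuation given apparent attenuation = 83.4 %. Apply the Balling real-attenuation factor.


RA = AA · 0.8192
RA = 83.4 · 0.8192

68.3213 %


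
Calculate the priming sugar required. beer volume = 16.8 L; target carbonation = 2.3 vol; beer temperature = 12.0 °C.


residual = 14.695·(0.01821 + 0.09011·e^(−0.04·T));  sugar = (target − residual)·4.0·V
residual = 14.695·(0.01821 + 0.09011·e^(−0.04·12.0)) = 1.0870
sugar = (2.3 − 1.0870)·4.0·16.8

81.5157 g


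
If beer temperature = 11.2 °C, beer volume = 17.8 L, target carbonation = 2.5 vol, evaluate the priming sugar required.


residual = 14.695·(0.01821 + 0.09011·e^(−0.04·T));  sugar = (target − residual)·4.0·V
residual = 14.695·(0.01821 + 0.09011·e^(−0.04·11.2)) = 1.1136
sugar = (2.5 − 1.1136)·4.0·17.8

98.7108 g


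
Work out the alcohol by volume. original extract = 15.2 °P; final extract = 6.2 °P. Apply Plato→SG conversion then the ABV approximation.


SG = 259/(259 − P);  ABV = (OG − FG)·131.25
OG = 259/(259 − 15.2) = 1.0623
FG = 259/(259 − 6.2) = 1.0245
ABV = (1.0623 − 1.0245)·131.25

4.9640 % ABV


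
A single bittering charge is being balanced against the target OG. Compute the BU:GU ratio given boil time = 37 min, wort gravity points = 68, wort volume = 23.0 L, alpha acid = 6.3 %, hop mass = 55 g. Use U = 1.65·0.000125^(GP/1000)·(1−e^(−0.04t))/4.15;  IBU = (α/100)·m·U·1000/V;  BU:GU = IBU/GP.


U = 1.65·0.000125^(68/1000)·(1−e^(−0.04·37))/4.15 = 0.1667
IBU = (6.3/100)·55·0.1667·1000/23.0 = 25.1086
BU:GU = 25.1086/68

0.3692


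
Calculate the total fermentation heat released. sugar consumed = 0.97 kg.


Q = m_sugar · 590 kJ/kg
Q = 0.97 · 590

572.3000 kJ


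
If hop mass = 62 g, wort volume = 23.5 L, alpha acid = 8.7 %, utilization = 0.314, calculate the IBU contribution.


IBU = (α/100)·mass·U·1000 / V
IBU = (8.7/100)·62·0.314·1000 / 23.5

72.0730 IBU


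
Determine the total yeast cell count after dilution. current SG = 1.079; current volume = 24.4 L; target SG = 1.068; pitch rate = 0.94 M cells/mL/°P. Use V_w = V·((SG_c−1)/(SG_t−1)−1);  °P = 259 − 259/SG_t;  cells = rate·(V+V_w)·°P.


V_w = 24.4·((1.079−1)/(1.068−1)−1) = 3.9471
V_final = 24.4 + 3.9471 = 28.3471
°P = 259 − 259/1.068 = 16.4906
cells = 0.94·28.3471·16.4906

439.4134 billion cells


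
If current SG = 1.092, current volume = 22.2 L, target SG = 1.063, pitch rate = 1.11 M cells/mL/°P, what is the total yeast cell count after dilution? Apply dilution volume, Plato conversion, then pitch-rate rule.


V_w = V·((SG_c−1)/(SG_t−1)−1);  °P = 259 − 259/SG_t;  cells = rate·(V+V_w)·°P
V_w = 22.2·((1.092−1)/(1.063−1)−1) = 10.2190
V_final = 22.2 + 10.2190 = 32.4190
°P = 259 − 259/1.063 = 15.3500
cells = 1.11·32.4190·15.3500

552.3703 billion cells


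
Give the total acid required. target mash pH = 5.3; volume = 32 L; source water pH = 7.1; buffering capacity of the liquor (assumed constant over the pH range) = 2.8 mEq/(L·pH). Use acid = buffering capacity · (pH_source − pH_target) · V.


acid = 2.8 · (7.1 − 5.3) · 32

161.2800 mEq


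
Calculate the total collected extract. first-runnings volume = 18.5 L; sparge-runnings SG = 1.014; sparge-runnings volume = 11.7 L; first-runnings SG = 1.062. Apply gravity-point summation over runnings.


total = Σ (SG_i − 1)·1000·V_i
first = (1.062 − 1)·1000·18.5 = 1147.0000
sparge = (1.014 − 1)·1000·11.7 = 163.8000
total = 1147.0000 + 163.8000

1310.8000 gravity·L


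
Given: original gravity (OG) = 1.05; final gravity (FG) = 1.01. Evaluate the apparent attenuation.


AA = (OG − FG)/(OG − 1) · 100
AA = (1.05 − 1.01)/(1.05 − 1) · 100

80.0000 %


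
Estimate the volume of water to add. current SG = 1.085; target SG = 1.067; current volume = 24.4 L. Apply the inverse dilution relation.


V_water = V·((SG_curr − 1)/(SG_target − 1) − 1)
V_water = 24.4·((1.085 − 1)/(1.067 − 1) − 1)

6.5552 L


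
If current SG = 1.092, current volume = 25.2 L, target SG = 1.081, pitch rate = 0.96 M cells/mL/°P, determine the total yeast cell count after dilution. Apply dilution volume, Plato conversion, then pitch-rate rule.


V_w = V·((SG_c−1)/(SG_t−1)−1);  °P = 259 − 259/SG_t;  cells = rate·(V+V_w)·°P
V_w = 25.2·((1.092−1)/(1.081−1)−1) = 3.4222
V_final = 25.2 + 3.4222 = 28.6222
°P = 259 − 259/1.081 = 19.4070
cells = 0.96·28.6222·19.4070

533.2534 billion cells


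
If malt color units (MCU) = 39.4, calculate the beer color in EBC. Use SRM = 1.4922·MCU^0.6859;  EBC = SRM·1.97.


SRM = 1.4922·39.4^0.6859 = 18.5429
EBC = 18.5429·1.97

36.5295 EBC


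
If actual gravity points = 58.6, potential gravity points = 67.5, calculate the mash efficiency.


efficiency = actual / potential × 100
efficiency = 58.6 / 67.5 × 100

86.8148 %


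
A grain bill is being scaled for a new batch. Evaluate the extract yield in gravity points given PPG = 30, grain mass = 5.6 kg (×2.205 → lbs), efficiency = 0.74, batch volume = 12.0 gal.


points = lbs × PPG × eff / vol
lbs = 5.6 × 2.205 = 12.3480
points = 12.3480 × 30 × 0.74 / 12.0

22.8438 points


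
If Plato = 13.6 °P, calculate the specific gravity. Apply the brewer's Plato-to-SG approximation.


SG = 259/(259 − P)
SG = 259/(259 − 13.6)

1.0554


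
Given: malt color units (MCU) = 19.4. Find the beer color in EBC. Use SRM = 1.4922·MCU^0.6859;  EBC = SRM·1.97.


SRM = 1.4922·19.4^0.6859 = 11.4059
EBC = 11.4059·1.97

22.4697 EBC


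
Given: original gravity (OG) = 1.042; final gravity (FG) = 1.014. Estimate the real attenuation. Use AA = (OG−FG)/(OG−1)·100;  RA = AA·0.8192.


AA = (1.042 − 1.014)/(1.042 − 1)·100 = 66.6667
RA = 66.6667·0.8192

54.6133 %


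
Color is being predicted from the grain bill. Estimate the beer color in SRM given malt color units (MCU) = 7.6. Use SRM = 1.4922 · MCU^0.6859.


SRM = 1.4922 · 7.6^0.6859

5.9976 SRM


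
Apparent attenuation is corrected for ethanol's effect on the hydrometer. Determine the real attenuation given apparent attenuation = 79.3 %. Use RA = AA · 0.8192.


RA = 79.3 · 0.8192

64.9626 %


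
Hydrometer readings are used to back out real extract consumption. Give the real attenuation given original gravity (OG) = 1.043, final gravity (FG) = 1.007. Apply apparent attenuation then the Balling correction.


AA = (OG−FG)/(OG−1)·100;  RA = AA·0.8192
AA = (1.043 − 1.007)/(1.043 − 1)·100 = 83.7209
RA = 83.7209·0.8192

68.5842 %


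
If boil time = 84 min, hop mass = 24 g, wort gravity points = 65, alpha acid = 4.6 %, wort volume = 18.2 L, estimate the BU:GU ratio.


U = 1.65·0.000125^(GP/1000)·(1−e^(−0.04t))/4.15;  IBU = (α/100)·m·U·1000/V;  BU:GU = IBU/GP
U = 1.65·0.000125^(65/1000)·(1−e^(−0.04·84))/4.15 = 0.2140
IBU = (4.6/100)·24·0.2140·1000/18.2 = 12.9801
BU:GU = 12.9801/65

0.1997


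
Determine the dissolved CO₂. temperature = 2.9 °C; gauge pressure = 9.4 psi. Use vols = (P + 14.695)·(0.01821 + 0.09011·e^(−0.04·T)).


vols = (9.4 + 14.695)·(0.01821 + 0.09011·e^(−0.04·2.9))

2.3722 volumes


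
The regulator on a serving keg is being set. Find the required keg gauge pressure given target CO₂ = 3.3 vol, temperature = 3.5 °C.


psi = vols/(0.01821 + 0.09011·e^(−0.04·T)) − 14.695
psi = 3.3/(0.01821 + 0.09011·e^(−0.04·3.5)) − 14.695

19.4849 psi


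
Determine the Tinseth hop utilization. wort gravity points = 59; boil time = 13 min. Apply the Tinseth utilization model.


U = 1.65·0.000125^(GP/1000) · (1 − e^(−0.04·t))/4.15
bigness = 1.65·0.000125^(59/1000) = 0.9710
boil_factor = (1 − e^(−0.04·13))/4.15 = 0.0977
U = 0.9710 · 0.0977

0.0949


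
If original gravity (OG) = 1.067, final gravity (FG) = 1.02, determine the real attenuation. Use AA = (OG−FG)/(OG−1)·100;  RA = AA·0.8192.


AA = (1.067 − 1.02)/(1.067 − 1)·100 = 70.1493
RA = 70.1493·0.8192

57.4663 %


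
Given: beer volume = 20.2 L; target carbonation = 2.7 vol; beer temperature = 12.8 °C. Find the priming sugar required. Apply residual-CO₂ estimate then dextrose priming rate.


residual = 14.695·(0.01821 + 0.09011·e^(−0.04·T));  sugar = (target − residual)·4.0·V
residual = 14.695·(0.01821 + 0.09011·e^(−0.04·12.8)) = 1.0612
sugar = (2.7 − 1.0612)·4.0·20.2

132.4180 g


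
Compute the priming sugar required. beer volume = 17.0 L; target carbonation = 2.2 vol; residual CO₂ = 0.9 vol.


sugar = (target − residual)·4.0·V
sugar = (2.2 − 0.9)·4.0·17.0

88.4000 g


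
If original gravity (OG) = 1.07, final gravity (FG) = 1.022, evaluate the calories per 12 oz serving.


ABW = (OG−FG)·131.25·0.79/FG;  °P = 259 − 259/SG (for OG→OE and FG→AE);  RE = 0.1808·OE + 0.8192·AE;  Cal = (6.9·ABW + 4·(RE−0.1))·FG·3.55
ABW = (1.07 − 1.022)·131.25·0.79/1.022 = 4.8699
OE = 259 − 259/1.07 = 16.9439 °P
AE = 259 − 259/1.022 = 5.5753 °P
RE = 0.1808·16.9439 + 0.8192·5.5753 = 7.6308 °P
Cal = (6.9·4.8699 + 4·(7.6308−0.1))·1.022·3.55

231.2013 kcal


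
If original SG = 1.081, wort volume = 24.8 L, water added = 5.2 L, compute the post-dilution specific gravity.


SG_new = 1 + (SG_old − 1)·V_old/(V_old + V_water)
pts = (1.081 − 1)·1000·24.8/(24.8 + 5.2) = 66.9600
SG_new = 1 + 66.9600/1000

1.0670


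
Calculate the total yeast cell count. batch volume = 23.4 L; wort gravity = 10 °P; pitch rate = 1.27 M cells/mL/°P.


cells (billions) = rate · V_L · °P
cells = 1.27 · 23.4 · 10

297.1800 billion cells


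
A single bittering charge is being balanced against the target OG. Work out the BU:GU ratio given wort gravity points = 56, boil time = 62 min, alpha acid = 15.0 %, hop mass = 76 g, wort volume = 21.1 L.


U = 1.65·0.000125^(GP/1000)·(1−e^(−0.04t))/4.15;  IBU = (α/100)·m·U·1000/V;  BU:GU = IBU/GP
U = 1.65·0.000125^(56/1000)·(1−e^(−0.04·62))/4.15 = 0.2202
IBU = (15.0/100)·76·0.2202·1000/21.1 = 118.9878
BU:GU = 118.9878/56

2.1248


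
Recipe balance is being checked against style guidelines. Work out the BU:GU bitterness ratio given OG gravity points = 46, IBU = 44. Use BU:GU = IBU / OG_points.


BU:GU = 44 / 46

0.9565


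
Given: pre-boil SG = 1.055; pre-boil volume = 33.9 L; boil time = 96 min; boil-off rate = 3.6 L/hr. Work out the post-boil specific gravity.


V_post = V_pre − rate·(t/60);  SG_post = 1 + (SG_pre−1)·V_pre/V_post
V_post = 33.9 − 3.6·(96/60) = 28.1400
SG_post = 1 + (1.055 − 1)·33.9/28.1400

1.0663


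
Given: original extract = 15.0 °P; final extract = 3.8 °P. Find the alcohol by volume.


SG = 259/(259 − P);  ABV = (OG − FG)·131.25
OG = 259/(259 − 15.0) = 1.0615
FG = 259/(259 − 3.8) = 1.0149
ABV = (1.0615 − 1.0149)·131.25

6.1143 % ABV


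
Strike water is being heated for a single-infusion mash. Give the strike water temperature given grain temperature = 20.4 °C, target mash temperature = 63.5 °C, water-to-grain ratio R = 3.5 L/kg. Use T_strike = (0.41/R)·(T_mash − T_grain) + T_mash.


T_strike = (0.41/3.5)·(63.5 − 20.4) + 63.5

68.5489 °C


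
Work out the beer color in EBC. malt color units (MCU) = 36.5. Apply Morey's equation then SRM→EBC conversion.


SRM = 1.4922·MCU^0.6859;  EBC = SRM·1.97
SRM = 1.4922·36.5^0.6859 = 17.5956
EBC = 17.5956·1.97

34.6633 EBC


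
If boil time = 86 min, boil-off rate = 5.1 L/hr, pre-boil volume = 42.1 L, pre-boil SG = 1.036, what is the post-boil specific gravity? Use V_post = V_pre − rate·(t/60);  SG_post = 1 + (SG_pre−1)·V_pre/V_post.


V_post = 42.1 − 5.1·(86/60) = 34.7900
SG_post = 1 + (1.036 − 1)·42.1/34.7900

1.0436


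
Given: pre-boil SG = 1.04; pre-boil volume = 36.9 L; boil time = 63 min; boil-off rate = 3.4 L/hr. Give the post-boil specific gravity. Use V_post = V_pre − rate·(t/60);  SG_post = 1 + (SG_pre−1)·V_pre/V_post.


V_post = 36.9 − 3.4·(63/60) = 33.3300
SG_post = 1 + (1.04 − 1)·36.9/33.3300

1.0443


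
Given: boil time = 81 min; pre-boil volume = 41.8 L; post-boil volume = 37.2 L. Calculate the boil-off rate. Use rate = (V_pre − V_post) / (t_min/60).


rate = (41.8 − 37.2) / (81/60)

3.4074 L/hr


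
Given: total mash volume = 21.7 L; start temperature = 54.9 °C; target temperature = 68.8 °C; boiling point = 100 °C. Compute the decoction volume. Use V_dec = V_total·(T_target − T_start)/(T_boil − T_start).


V_dec = 21.7·(68.8 − 54.9)/(100 − 54.9)

6.6880 L


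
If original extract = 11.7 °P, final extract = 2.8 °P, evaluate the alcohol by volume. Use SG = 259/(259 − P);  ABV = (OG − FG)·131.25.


OG = 259/(259 − 11.7) = 1.0473
FG = 259/(259 − 2.8) = 1.0109
ABV = (1.0473 − 1.0109)·131.25

4.7751 % ABV


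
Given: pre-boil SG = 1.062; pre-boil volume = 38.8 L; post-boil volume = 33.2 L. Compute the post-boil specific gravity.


SG_post = 1 + (SG_pre − 1)·V_pre/V_post
pts_pre = (1.062 − 1)·1000 = 62.0000
pts_post = 62.0000·38.8/33.2 = 72.4578
SG_post = 1 + 72.4578/1000

1.0725


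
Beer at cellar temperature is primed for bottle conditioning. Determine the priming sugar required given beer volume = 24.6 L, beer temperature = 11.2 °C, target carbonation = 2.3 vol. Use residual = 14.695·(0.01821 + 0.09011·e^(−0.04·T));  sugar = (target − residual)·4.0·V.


residual = 14.695·(0.01821 + 0.09011·e^(−0.04·11.2)) = 1.1136
sugar = (2.3 − 1.1136)·4.0·24.6

116.7406 g


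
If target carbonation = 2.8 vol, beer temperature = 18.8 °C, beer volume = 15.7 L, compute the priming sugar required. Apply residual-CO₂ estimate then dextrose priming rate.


residual = 14.695·(0.01821 + 0.09011·e^(−0.04·T));  sugar = (target − residual)·4.0·V
residual = 14.695·(0.01821 + 0.09011·e^(−0.04·18.8)) = 0.8918
sugar = (2.8 − 0.8918)·4.0·15.7

119.8326 g


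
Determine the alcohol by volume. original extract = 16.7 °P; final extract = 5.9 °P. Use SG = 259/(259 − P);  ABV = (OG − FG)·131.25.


OG = 259/(259 − 16.7) = 1.0689
FG = 259/(259 − 5.9) = 1.0233
ABV = (1.0689 − 1.0233)·131.25

5.9866 % ABV


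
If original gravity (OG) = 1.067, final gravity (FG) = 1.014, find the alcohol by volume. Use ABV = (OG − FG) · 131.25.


ABV = (1.067 − 1.014) · 131.25

6.9562 % ABV


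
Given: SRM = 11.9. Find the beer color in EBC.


EBC = SRM · 1.97
EBC = 11.9 · 1.97

23.4430 EBC


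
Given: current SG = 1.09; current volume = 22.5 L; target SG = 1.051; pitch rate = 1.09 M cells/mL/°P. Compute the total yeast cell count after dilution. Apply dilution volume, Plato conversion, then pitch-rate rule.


V_w = V·((SG_c−1)/(SG_t−1)−1);  °P = 259 − 259/SG_t;  cells = rate·(V+V_w)·°P
V_w = 22.5·((1.09−1)/(1.051−1)−1) = 17.2059
V_final = 22.5 + 17.2059 = 39.7059
°P = 259 − 259/1.051 = 12.5680
cells = 1.09·39.7059·12.5680

543.9370 billion cells


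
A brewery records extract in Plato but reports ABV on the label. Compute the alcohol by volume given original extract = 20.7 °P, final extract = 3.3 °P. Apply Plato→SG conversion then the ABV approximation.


SG = 259/(259 − P);  ABV = (OG − FG)·131.25
OG = 259/(259 − 20.7) = 1.0869
FG = 259/(259 − 3.3) = 1.0129
ABV = (1.0869 − 1.0129)·131.25

9.7072 % ABV


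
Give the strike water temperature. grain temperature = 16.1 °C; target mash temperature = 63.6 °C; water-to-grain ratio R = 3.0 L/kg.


T_strike = (0.41/R)·(T_mash − T_grain) + T_mash
T_strike = (0.41/3.0)·(63.6 − 16.1) + 63.6

70.0917 °C


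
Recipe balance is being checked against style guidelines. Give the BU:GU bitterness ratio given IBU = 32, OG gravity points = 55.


BU:GU = IBU / OG_points
BU:GU = 32 / 55

0.5818


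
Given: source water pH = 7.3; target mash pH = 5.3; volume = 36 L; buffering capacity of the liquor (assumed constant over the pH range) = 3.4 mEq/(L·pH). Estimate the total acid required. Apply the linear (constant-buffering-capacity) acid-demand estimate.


acid = buffering capacity · (pH_source − pH_target) · V
acid = 3.4 · (7.3 − 5.3) · 36

244.8000 mEq


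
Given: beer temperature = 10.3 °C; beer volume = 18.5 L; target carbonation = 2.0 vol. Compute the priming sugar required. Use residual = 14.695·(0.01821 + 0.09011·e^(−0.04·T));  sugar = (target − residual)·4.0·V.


residual = 14.695·(0.01821 + 0.09011·e^(−0.04·10.3)) = 1.1446
sugar = (2.0 − 1.1446)·4.0·18.5

63.2979 g


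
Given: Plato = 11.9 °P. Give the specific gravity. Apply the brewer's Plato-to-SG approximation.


SG = 259/(259 − P)
SG = 259/(259 − 11.9)

1.0482


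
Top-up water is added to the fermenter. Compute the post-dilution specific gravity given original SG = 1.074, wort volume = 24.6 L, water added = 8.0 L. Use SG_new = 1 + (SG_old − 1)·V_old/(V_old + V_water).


pts = (1.074 − 1)·1000·24.6/(24.6 + 8.0) = 55.8405
SG_new = 1 + 55.8405/1000

1.0558


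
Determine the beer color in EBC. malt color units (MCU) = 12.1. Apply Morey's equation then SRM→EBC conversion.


SRM = 1.4922·MCU^0.6859;  EBC = SRM·1.97
SRM = 1.4922·12.1^0.6859 = 8.2511
EBC = 8.2511·1.97

16.2546 EBC


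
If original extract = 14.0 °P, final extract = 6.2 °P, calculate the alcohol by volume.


SG = 259/(259 − P);  ABV = (OG − FG)·131.25
OG = 259/(259 − 14.0) = 1.0571
FG = 259/(259 − 6.2) = 1.0245
ABV = (1.0571 − 1.0245)·131.25

4.2811 % ABV


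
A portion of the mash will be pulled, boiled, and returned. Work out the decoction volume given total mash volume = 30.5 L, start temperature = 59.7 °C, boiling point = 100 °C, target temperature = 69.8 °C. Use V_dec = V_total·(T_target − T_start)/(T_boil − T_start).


V_dec = 30.5·(69.8 − 59.7)/(100 − 59.7)

7.6439 L


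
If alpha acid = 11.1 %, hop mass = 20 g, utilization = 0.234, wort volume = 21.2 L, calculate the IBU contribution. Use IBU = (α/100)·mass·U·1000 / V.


IBU = (11.1/100)·20·0.234·1000 / 21.2

24.5038 IBU


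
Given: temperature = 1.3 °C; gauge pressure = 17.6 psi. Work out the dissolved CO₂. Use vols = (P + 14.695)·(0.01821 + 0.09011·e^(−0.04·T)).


vols = (17.6 + 14.695)·(0.01821 + 0.09011·e^(−0.04·1.3))

3.3507 volumes


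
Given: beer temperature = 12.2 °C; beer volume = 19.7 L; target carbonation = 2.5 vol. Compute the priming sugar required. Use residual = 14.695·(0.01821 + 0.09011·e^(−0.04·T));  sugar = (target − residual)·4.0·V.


residual = 14.695·(0.01821 + 0.09011·e^(−0.04·12.2)) = 1.0804
sugar = (2.5 − 1.0804)·4.0·19.7

111.8614 g


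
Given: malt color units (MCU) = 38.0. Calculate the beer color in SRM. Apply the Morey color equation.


SRM = 1.4922 · MCU^0.6859
SRM = 1.4922 · 38.0^0.6859

18.0884 SRM


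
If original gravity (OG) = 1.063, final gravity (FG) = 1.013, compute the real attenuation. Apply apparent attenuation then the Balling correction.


AA = (OG−FG)/(OG−1)·100;  RA = AA·0.8192
AA = (1.063 − 1.013)/(1.063 − 1)·100 = 79.3651
RA = 79.3651·0.8192

65.0159 %


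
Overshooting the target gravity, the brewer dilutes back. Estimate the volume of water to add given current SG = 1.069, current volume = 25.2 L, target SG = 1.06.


V_water = V·((SG_curr − 1)/(SG_target − 1) − 1)
V_water = 25.2·((1.069 − 1)/(1.06 − 1) − 1)

3.7800 L


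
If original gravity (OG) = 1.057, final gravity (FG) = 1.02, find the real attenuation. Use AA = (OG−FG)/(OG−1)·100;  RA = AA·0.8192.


AA = (1.057 − 1.02)/(1.057 − 1)·100 = 64.9123
RA = 64.9123·0.8192

53.1761 %


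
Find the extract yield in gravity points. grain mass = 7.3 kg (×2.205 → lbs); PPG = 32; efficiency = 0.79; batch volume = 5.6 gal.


points = lbs × PPG × eff / vol
lbs = 7.3 × 2.205 = 16.0965
points = 16.0965 × 32 × 0.79 / 5.6

72.6642 points


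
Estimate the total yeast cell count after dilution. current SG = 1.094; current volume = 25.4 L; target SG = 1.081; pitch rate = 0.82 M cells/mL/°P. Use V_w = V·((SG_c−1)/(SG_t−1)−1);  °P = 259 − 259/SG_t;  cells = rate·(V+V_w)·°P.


V_w = 25.4·((1.094−1)/(1.081−1)−1) = 4.0765
V_final = 25.4 + 4.0765 = 29.4765
°P = 259 − 259/1.081 = 19.4070
cells = 0.82·29.4765·19.4070

469.0828 billion cells
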